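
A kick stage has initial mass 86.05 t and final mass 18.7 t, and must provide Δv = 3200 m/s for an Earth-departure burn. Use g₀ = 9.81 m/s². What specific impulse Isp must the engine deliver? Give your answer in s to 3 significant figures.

Isp ≈ 214 s

ln(m₀/m_f) = ln(86050/18700) = ln(4.602) = 1.5264.
Rocket equation: v_e = Δv / ln(m₀/m_f) = 3200 / 1.5264 = 2096.4 m/s.
Isp = v_e / g₀ = 2096.4 / 9.81 = 213.7 s.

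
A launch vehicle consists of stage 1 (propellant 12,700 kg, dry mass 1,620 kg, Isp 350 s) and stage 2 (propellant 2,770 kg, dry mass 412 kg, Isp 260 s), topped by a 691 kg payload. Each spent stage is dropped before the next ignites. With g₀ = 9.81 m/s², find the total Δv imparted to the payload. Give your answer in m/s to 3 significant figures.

Ignition mass of stage 1 = 12,700+1,620 + 2,770+412 + 691 = 18,193 kg.
Stage 1: m₀ = 18,193 kg, m_f = 18,193 − 12,700 = 5,493 kg; Δv = 350×9.81×ln(3.312) = 3433.5×1.1976 ≈ 4112 m/s.
Stage 2: m₀ = 3,873 kg, m_f = 3,873 − 2,770 = 1,103 kg; Δv = 260×9.81×ln(3.511) = 2550.6×1.2560 ≈ 3204 m/s.
Total Δv = 4112 + 3204 = 7316 m/s.

Δv ≈ 7320 m/s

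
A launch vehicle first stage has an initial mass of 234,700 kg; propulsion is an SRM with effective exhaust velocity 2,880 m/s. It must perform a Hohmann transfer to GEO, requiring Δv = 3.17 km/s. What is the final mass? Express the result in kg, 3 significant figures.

Rocket equation: m₀/m_f = exp(Δv / v_e) = exp(3170 / 2880.0) = exp(1.1007) = 3.0063.
m_f = m₀ / 3.0063 = 234,700 / 3.0063 = 78,069.4 kg.

final mass ≈ 78100 kg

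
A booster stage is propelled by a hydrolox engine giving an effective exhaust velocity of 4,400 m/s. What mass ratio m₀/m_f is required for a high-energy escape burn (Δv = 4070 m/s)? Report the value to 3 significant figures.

By the Tsiolkovsky rocket equation, m₀/m_f = exp(Δv / v_e) = exp(4070 / 4400.0) = exp(0.9250) = 2.5219.

mass ratio ≈ 2.52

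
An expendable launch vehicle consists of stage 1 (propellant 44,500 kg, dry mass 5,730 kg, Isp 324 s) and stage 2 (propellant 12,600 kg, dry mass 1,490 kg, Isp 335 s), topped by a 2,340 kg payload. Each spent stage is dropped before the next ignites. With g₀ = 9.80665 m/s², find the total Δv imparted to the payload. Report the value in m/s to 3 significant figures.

Δv ≈ 8280 m/s

Ignition mass of stage 1 = 44,500+5,730 + 12,600+1,490 + 2,340 = 66,660 kg.
Stage 1: m₀ = 66,660 kg, m_f = 66,660 − 44,500 = 22,160 kg; Δv = 324×9.80665×ln(3.008) = 3177.4×1.1013 ≈ 3499 m/s.
Stage 2: m₀ = 16,430 kg, m_f = 16,430 − 12,600 = 3,830 kg; Δv = 335×9.80665×ln(4.29) = 3285.2×1.4562 ≈ 4784 m/s.
Total Δv = 3499 + 4784 = 8283 m/s.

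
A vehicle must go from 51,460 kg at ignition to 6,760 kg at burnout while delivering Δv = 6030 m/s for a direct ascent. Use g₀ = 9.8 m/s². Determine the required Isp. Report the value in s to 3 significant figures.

ln(m₀/m_f) = ln(51460/6760) = ln(7.612) = 2.0298.
By the Tsiolkovsky rocket equation, v_e = Δv / ln(m₀/m_f) = 6030 / 2.0298 = 2970.8 m/s.
Isp = v_e / g₀ = 2970.8 / 9.8 = 303.1 s.

Isp ≈ 303 s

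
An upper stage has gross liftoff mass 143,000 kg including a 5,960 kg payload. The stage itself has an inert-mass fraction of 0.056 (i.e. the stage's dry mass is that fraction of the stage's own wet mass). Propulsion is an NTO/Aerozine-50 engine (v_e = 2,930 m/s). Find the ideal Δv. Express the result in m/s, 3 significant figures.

Stage wet mass = m₀ − payload = 143,000 − 5,960 = 137,040 kg.
Stage dry mass = ε × stage wet mass = 0.056 × 137,040 = 7,674.24 kg.
Burnout mass m_f = stage dry + payload = 7,674.24 + 5,960 = 13,634.24 kg.
Rocket equation: Δv = v_e · ln(143,000/13,634.24) = 2930.0 × ln(10.49) = 2930.0 × 2.3503 ≈ 6886 m/s.

Δv ≈ 6890 m/s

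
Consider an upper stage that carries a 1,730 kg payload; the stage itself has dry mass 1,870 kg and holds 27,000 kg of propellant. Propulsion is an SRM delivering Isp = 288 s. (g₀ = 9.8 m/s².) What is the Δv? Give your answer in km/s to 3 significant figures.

Δv ≈ 6.04 km/s

v_e = Isp · g₀ = 288 × 9.8 = 2822.4 m/s.
m₀ = payload + dry + propellant = 1,730 + 1,870 + 27,000 = 30,600 kg.
m_f = payload + dry = 1,730 + 1,870 = 3,600 kg.
From the ideal rocket equation, Δv = v_e · ln(m₀/m_f) = 2822.4 × ln(8.5) = 2822.4 × 2.1401 ≈ 6040.1 m/s.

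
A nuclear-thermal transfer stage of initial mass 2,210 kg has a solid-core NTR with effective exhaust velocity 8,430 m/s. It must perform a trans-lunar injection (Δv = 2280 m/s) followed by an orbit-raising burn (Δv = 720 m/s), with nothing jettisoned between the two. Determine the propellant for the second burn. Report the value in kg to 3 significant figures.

propellant for the second burn ≈ 138 kg

After the first burn: m = 2210 × exp(−2280/8430.0) = 2210 × 0.76303 = 1,686.3 kg.
After the second burn: m = 1,686.3 × exp(−720/8430.0) = 1,686.3 × 0.91814 = 1,548.26 kg.
Second-burn propellant = 1,686.3 − 1,548.26 = 138.04 kg.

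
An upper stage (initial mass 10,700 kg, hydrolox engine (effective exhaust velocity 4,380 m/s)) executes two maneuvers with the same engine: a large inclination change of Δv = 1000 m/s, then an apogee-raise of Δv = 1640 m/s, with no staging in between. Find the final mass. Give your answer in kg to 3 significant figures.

final mass ≈ 5860 kg

After the first burn: m = 10700 × exp(−1000/4380.0) = 10700 × 0.79588 = 8,515.92 kg.
After the second burn: m = 8,515.92 × exp(−1640/4380.0) = 8,515.92 × 0.68768 = 5,856.23 kg.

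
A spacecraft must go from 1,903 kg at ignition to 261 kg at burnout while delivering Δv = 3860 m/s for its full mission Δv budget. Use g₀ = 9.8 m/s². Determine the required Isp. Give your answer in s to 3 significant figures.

Isp ≈ 198 s

ln(m₀/m_f) = ln(1903/261) = ln(7.291) = 1.9867.
By the Tsiolkovsky rocket equation, v_e = Δv / ln(m₀/m_f) = 3860 / 1.9867 = 1943.0 m/s.
Isp = v_e / g₀ = 1943.0 / 9.8 = 198.3 s.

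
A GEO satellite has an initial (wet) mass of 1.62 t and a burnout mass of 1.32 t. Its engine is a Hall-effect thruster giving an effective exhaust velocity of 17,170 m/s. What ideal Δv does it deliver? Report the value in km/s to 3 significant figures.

From the ideal rocket equation, Δv = v_e · ln(m₀/m_f) = 17170.0 × ln(1.227) = 17170.0 × 0.2048 ≈ 3516.3 m/s.

Δv ≈ 3.52 km/s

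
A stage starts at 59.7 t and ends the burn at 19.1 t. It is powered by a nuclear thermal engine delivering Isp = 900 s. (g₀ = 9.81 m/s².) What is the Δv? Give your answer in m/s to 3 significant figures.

v_e = Isp · g₀ = 900 × 9.81 = 8829.0 m/s.
Δv = v_e · ln(m₀/m_f) = 8829.0 × ln(3.126) = 8829.0 × 1.1396 ≈ 10061.9 m/s.

Δv ≈ 10100 m/s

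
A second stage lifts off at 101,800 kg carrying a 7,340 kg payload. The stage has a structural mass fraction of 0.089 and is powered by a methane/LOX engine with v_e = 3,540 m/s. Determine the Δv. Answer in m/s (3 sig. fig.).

Δv ≈ 6610 m/s

Stage wet mass = m₀ − payload = 101,800 − 7,340 = 94,460 kg.
Stage dry mass = ε × stage wet mass = 0.089 × 94,460 = 8,406.94 kg.
Burnout mass m_f = stage dry + payload = 8,406.94 + 7,340 = 15,746.94 kg.
Δv = v_e · ln(101,800/15,746.94) = 3540.0 × ln(6.465) = 3540.0 × 1.8664 ≈ 6607 m/s.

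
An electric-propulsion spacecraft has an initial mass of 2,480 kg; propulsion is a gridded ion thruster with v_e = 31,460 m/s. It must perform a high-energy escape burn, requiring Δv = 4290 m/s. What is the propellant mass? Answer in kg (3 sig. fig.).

From the ideal rocket equation, m₀/m_f = exp(Δv / v_e) = exp(4290 / 31460.0) = exp(0.1364) = 1.1461.
m_f = 2,480 / 1.1461 = 2,163.86 kg, so propellant = m₀ − m_f = 2,480 − 2,163.86 = 316.14 kg.

propellant mass ≈ 316 kg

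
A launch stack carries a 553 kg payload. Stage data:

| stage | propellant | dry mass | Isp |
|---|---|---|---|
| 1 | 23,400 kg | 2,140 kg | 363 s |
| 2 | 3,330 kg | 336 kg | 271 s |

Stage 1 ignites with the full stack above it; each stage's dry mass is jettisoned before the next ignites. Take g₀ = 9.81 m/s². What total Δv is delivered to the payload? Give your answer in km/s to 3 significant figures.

Ignition mass of stage 1 = 23,400+2,140 + 3,330+336 + 553 = 29,759 kg.
Stage 1: m₀ = 29,759 kg, m_f = 29,759 − 23,400 = 6,359 kg; Δv = 363×9.81×ln(4.68) = 3561.0×1.5433 ≈ 5496 m/s.
Stage 2: m₀ = 4,219 kg, m_f = 4,219 − 3,330 = 889 kg; Δv = 271×9.81×ln(4.746) = 2658.5×1.5573 ≈ 4140 m/s.
Total Δv = 5496 + 4140 = 9636 m/s.

Δv ≈ 9.64 km/s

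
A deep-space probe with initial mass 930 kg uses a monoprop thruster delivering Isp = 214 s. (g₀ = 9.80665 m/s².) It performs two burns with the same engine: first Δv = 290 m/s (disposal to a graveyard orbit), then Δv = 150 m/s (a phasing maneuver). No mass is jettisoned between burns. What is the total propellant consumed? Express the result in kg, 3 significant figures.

v_e = Isp · g₀ = 214 × 9.80665 = 2098.6 m/s.
After the first burn: m = 930 × exp(−290/2098.6) = 930 × 0.87094 = 809.974 kg.
After the second burn: m = 809.974 × exp(−150/2098.6) = 809.974 × 0.93102 = 754.102 kg.
Total propellant = m₀ − m_final = 930 − 754.102 = 175.898 kg.

total propellant consumed ≈ 176 kg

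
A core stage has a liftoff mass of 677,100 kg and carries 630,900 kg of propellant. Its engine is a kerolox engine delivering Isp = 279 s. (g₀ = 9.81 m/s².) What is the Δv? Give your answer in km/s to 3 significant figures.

v_e = Isp · g₀ = 279 × 9.81 = 2737.0 m/s.
m_f = m₀ − m_prop = 677,100 − 630,900 = 46,200 kg.
Δv = v_e · ln(m₀/m_f) = 2737.0 × ln(14.66) = 2737.0 × 2.6848 ≈ 7348.4 m/s.

Δv ≈ 7.35 km/s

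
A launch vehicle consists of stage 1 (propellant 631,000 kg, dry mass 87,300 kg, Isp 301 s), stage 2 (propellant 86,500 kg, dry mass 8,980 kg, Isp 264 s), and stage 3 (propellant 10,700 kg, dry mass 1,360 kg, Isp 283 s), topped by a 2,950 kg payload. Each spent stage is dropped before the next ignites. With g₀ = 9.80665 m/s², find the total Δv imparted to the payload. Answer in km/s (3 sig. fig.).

Δv ≈ 11.6 km/s

Ignition mass of stage 1 = 631,000+87,300 + 86,500+8,980 + 10,700+1,360 + 2,950 = 828,790 kg.
Stage 1: m₀ = 828,790 kg, m_f = 828,790 − 631,000 = 197,790 kg; Δv = 301×9.80665×ln(4.19) = 2951.8×1.4328 ≈ 4229 m/s.
Stage 2: m₀ = 110,490 kg, m_f = 110,490 − 86,500 = 23,990 kg; Δv = 264×9.80665×ln(4.606) = 2589.0×1.5273 ≈ 3954 m/s.
Stage 3: m₀ = 15,010 kg, m_f = 15,010 − 10,700 = 4,310 kg; Δv = 283×9.80665×ln(3.483) = 2775.3×1.2478 ≈ 3463 m/s.
Total Δv = 4229 + 3954 + 3463 = 11646 m/s.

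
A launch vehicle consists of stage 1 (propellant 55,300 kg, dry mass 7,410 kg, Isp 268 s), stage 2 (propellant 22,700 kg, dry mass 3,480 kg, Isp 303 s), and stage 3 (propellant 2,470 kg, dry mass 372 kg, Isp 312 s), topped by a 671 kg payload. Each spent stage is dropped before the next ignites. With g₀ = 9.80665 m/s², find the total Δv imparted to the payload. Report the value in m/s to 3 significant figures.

Δv ≈ 10400 m/s

Ignition mass of stage 1 = 55,300+7,410 + 22,700+3,480 + 2,470+372 + 671 = 92,403 kg.
Stage 1: m₀ = 92,403 kg, m_f = 92,403 − 55,300 = 37,103 kg; Δv = 268×9.80665×ln(2.49) = 2628.2×0.9125 ≈ 2398 m/s.
Stage 2: m₀ = 29,693 kg, m_f = 29,693 − 22,700 = 6,993 kg; Δv = 303×9.80665×ln(4.246) = 2971.4×1.4460 ≈ 4297 m/s.
Stage 3: m₀ = 3,513 kg, m_f = 3,513 − 2,470 = 1,043 kg; Δv = 312×9.80665×ln(3.368) = 3059.7×1.2144 ≈ 3716 m/s.
Total Δv = 2398 + 4297 + 3716 = 10411 m/s.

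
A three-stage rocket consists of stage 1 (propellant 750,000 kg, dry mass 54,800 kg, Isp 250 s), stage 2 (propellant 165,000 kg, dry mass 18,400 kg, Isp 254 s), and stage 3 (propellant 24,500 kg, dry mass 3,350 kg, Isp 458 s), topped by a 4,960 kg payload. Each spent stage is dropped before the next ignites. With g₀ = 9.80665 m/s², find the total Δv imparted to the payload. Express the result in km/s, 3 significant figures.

Δv ≈ 13.0 km/s

Ignition mass of stage 1 = 750,000+54,800 + 165,000+18,400 + 24,500+3,350 + 4,960 = 1,021,010 kg.
Stage 1: m₀ = 1,021,010 kg, m_f = 1,021,010 − 750,000 = 271,010 kg; Δv = 250×9.80665×ln(3.767) = 2451.7×1.3264 ≈ 3252 m/s.
Stage 2: m₀ = 216,210 kg, m_f = 216,210 − 165,000 = 51,210 kg; Δv = 254×9.80665×ln(4.222) = 2490.9×1.4403 ≈ 3588 m/s.
Stage 3: m₀ = 32,810 kg, m_f = 32,810 − 24,500 = 8,310 kg; Δv = 458×9.80665×ln(3.948) = 4491.4×1.3733 ≈ 6168 m/s.
Total Δv = 3252 + 3588 + 6168 = 13008 m/s.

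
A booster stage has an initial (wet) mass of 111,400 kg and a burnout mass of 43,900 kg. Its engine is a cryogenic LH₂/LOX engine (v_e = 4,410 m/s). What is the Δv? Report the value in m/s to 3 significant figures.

Rocket equation: Δv = v_e · ln(m₀/m_f) = 4410.0 × ln(2.538) = 4410.0 × 0.9312 ≈ 4106.6 m/s.

Δv ≈ 4110 m/s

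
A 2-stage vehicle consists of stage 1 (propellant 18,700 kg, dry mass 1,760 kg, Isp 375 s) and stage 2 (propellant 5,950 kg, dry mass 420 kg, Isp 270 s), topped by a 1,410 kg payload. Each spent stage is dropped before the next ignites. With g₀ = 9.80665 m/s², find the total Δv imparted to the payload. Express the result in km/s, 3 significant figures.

Ignition mass of stage 1 = 18,700+1,760 + 5,950+420 + 1,410 = 28,240 kg.
Stage 1: m₀ = 28,240 kg, m_f = 28,240 − 18,700 = 9,540 kg; Δv = 375×9.80665×ln(2.96) = 3677.5×1.0852 ≈ 3991 m/s.
Stage 2: m₀ = 7,780 kg, m_f = 7,780 − 5,950 = 1,830 kg; Δv = 270×9.80665×ln(4.251) = 2647.8×1.4472 ≈ 3832 m/s.
Total Δv = 3991 + 3832 = 7823 m/s.

Δv ≈ 7.82 km/s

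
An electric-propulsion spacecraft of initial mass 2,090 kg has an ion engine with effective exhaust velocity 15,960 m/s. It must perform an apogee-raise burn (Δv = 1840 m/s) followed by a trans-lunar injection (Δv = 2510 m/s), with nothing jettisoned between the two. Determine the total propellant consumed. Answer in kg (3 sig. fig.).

total propellant consumed ≈ 499 kg

After the first burn: m = 2090 × exp(−1840/15960.0) = 2090 × 0.89111 = 1,862.42 kg.
After the second burn: m = 1,862.42 × exp(−2510/15960.0) = 1,862.42 × 0.85447 = 1,591.38 kg.
Total propellant = m₀ − m_final = 2090 − 1,591.38 = 498.62 kg.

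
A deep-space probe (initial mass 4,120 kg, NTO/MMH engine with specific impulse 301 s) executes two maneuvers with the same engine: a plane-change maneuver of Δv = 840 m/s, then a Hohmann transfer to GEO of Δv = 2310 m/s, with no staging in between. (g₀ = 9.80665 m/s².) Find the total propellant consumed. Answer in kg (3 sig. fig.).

total propellant consumed ≈ 2700 kg

v_e = Isp · g₀ = 301 × 9.80665 = 2951.8 m/s.
After the first burn: m = 4120 × exp(−840/2951.8) = 4120 × 0.75234 = 3,099.64 kg.
After the second burn: m = 3,099.64 × exp(−2310/2951.8) = 3,099.64 × 0.45723 = 1,417.25 kg.
Total propellant = m₀ − m_final = 4120 − 1,417.25 = 2,702.75 kg.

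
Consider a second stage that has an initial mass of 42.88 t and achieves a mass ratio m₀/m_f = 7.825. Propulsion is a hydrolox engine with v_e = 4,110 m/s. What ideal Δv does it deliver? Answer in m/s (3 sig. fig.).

Δv ≈ 8460 m/s

By the Tsiolkovsky rocket equation, Δv = v_e · ln(7.825) = 4110.0 × 2.0573 ≈ 8455.6 m/s.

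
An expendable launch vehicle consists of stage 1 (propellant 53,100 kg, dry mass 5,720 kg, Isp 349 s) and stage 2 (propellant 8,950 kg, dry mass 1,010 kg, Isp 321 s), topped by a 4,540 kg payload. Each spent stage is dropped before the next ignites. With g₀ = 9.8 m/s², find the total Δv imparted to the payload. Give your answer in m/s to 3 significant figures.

Ignition mass of stage 1 = 53,100+5,720 + 8,950+1,010 + 4,540 = 73,320 kg.
Stage 1: m₀ = 73,320 kg, m_f = 73,320 − 53,100 = 20,220 kg; Δv = 349×9.8×ln(3.626) = 3420.2×1.2882 ≈ 4406 m/s.
Stage 2: m₀ = 14,500 kg, m_f = 14,500 − 8,950 = 5,550 kg; Δv = 321×9.8×ln(2.613) = 3145.8×0.9604 ≈ 3021 m/s.
Total Δv = 4406 + 3021 = 7427 m/s.

Δv ≈ 7430 m/s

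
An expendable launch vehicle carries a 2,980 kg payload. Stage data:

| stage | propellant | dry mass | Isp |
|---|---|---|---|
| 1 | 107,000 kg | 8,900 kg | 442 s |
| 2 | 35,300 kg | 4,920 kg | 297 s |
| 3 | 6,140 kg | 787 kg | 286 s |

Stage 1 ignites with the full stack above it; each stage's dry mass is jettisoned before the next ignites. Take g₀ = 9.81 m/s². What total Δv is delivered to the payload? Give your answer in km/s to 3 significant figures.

Ignition mass of stage 1 = 107,000+8,900 + 35,300+4,920 + 6,140+787 + 2,980 = 166,027 kg.
Stage 1: m₀ = 166,027 kg, m_f = 166,027 − 107,000 = 59,027 kg; Δv = 442×9.81×ln(2.813) = 4336.0×1.0342 ≈ 4484 m/s.
Stage 2: m₀ = 50,127 kg, m_f = 50,127 − 35,300 = 14,827 kg; Δv = 297×9.81×ln(3.381) = 2913.6×1.2181 ≈ 3549 m/s.
Stage 3: m₀ = 9,907 kg, m_f = 9,907 − 6,140 = 3,767 kg; Δv = 286×9.81×ln(2.63) = 2805.7×0.9670 ≈ 2713 m/s.
Total Δv = 4484 + 3549 + 2713 = 10746 m/s.

Δv ≈ 10.7 km/s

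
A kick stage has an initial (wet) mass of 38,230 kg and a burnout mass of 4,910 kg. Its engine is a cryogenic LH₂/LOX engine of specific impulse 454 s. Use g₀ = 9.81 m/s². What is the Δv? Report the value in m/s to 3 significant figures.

Δv ≈ 9140 m/s

v_e = Isp · g₀ = 454 × 9.81 = 4453.7 m/s.
Using Δv = v_e ln(m₀/m_f): Δv = v_e · ln(m₀/m_f) = 4453.7 × ln(7.786) = 4453.7 × 2.0523 ≈ 9140.6 m/s.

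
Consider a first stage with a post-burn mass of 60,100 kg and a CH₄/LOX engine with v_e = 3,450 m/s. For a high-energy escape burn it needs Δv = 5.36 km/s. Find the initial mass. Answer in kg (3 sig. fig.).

initial mass ≈ 284000 kg

m₀/m_f = exp(Δv / v_e) = exp(5360 / 3450.0) = exp(1.5536) = 4.7286.
m₀ = m_f × 4.7286 = 60,100 × 4.7286 = 284,189 kg.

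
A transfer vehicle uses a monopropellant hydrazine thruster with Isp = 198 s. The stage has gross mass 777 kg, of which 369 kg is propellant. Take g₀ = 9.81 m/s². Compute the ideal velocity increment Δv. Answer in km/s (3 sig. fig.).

Δv ≈ 1.25 km/s

v_e = Isp · g₀ = 198 × 9.81 = 1942.4 m/s.
m_f = m₀ − m_prop = 777 − 369 = 408 kg.
By the Tsiolkovsky rocket equation, Δv = v_e · ln(m₀/m_f) = 1942.4 × ln(1.904) = 1942.4 × 0.6442 ≈ 1251.2 m/s.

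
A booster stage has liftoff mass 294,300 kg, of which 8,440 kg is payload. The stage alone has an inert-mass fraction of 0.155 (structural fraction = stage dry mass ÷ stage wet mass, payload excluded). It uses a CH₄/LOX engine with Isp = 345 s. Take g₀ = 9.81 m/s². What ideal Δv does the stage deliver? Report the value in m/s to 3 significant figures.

Stage wet mass = m₀ − payload = 294,300 − 8,440 = 285,860 kg.
Stage dry mass = ε × stage wet mass = 0.155 × 285,860 = 44,308.3 kg.
Burnout mass m_f = stage dry + payload = 44,308.3 + 8,440 = 52,748.3 kg.
v_e = Isp · g₀ = 345 × 9.81 = 3384.5 m/s.
Rocket equation: Δv = v_e · ln(294,300/52,748.3) = 3384.5 × ln(5.579) = 3384.5 × 1.7191 ≈ 5818 m/s.

Δv ≈ 5820 m/s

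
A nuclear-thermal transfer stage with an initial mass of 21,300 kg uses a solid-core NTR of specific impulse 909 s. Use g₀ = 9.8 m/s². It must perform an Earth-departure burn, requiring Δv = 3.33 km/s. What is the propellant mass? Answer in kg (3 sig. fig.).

propellant mass ≈ 6640 kg

v_e = Isp · g₀ = 909 × 9.8 = 8908.2 m/s.
From the ideal rocket equation, m₀/m_f = exp(Δv / v_e) = exp(3330 / 8908.2) = exp(0.3738) = 1.4533.
m_f = 21,300 / 1.4533 = 14,656.3 kg, so propellant = m₀ − m_f = 21,300 − 14,656.3 = 6,643.7 kg.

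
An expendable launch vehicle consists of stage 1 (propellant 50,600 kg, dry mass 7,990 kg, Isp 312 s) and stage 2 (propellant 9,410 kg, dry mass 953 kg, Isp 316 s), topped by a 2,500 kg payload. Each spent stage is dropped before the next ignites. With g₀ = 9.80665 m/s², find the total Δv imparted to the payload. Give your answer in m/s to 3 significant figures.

Δv ≈ 7840 m/s

Ignition mass of stage 1 = 50,600+7,990 + 9,410+953 + 2,500 = 71,453 kg.
Stage 1: m₀ = 71,453 kg, m_f = 71,453 − 50,600 = 20,853 kg; Δv = 312×9.80665×ln(3.427) = 3059.7×1.2315 ≈ 3768 m/s.
Stage 2: m₀ = 12,863 kg, m_f = 12,863 − 9,410 = 3,453 kg; Δv = 316×9.80665×ln(3.725) = 3098.9×1.3151 ≈ 4075 m/s.
Total Δv = 3768 + 4075 = 7843 m/s.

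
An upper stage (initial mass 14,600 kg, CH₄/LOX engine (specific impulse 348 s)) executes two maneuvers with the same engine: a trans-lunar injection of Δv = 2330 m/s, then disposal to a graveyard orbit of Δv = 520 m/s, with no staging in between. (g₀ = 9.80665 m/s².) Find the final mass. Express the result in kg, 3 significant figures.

final mass ≈ 6330 kg

v_e = Isp · g₀ = 348 × 9.80665 = 3412.7 m/s.
After the first burn: m = 14600 × exp(−2330/3412.7) = 14600 × 0.50523 = 7,376.36 kg.
After the second burn: m = 7,376.36 × exp(−520/3412.7) = 7,376.36 × 0.85867 = 6,333.86 kg.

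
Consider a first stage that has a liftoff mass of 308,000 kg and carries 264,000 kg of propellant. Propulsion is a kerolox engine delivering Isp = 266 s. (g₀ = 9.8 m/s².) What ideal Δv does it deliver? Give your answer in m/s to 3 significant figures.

v_e = Isp · g₀ = 266 × 9.8 = 2606.8 m/s.
m_f = m₀ − m_prop = 308,000 − 264,000 = 44,000 kg.
Using Δv = v_e ln(m₀/m_f): Δv = v_e · ln(m₀/m_f) = 2606.8 × ln(7) = 2606.8 × 1.9459 ≈ 5072.6 m/s.

Δv ≈ 5070 m/s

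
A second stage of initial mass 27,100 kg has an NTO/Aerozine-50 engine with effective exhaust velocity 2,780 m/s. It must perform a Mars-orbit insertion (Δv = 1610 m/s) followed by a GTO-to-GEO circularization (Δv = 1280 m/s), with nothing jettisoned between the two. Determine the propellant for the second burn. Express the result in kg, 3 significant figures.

propellant for the second burn ≈ 5600 kg

After the first burn: m = 27100 × exp(−1610/2780.0) = 27100 × 0.56038 = 15,186.3 kg.
After the second burn: m = 15,186.3 × exp(−1280/2780.0) = 15,186.3 × 0.63101 = 9,582.71 kg.
Second-burn propellant = 15,186.3 − 9,582.71 = 5,603.59 kg.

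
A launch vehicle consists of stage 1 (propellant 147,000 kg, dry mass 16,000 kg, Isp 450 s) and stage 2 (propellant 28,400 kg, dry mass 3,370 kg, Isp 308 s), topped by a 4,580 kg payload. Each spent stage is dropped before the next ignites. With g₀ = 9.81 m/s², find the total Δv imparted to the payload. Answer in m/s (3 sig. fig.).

Ignition mass of stage 1 = 147,000+16,000 + 28,400+3,370 + 4,580 = 199,350 kg.
Stage 1: m₀ = 199,350 kg, m_f = 199,350 − 147,000 = 52,350 kg; Δv = 450×9.81×ln(3.808) = 4414.5×1.3371 ≈ 5903 m/s.
Stage 2: m₀ = 36,350 kg, m_f = 36,350 − 28,400 = 7,950 kg; Δv = 308×9.81×ln(4.572) = 3021.5×1.5200 ≈ 4593 m/s.
Total Δv = 5903 + 4593 = 10496 m/s.

Δv ≈ 10500 m/s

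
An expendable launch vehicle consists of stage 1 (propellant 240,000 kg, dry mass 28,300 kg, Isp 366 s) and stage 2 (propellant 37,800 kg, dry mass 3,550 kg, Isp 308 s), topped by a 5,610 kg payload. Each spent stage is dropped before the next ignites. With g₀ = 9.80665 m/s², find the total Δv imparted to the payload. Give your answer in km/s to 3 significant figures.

Ignition mass of stage 1 = 240,000+28,300 + 37,800+3,550 + 5,610 = 315,260 kg.
Stage 1: m₀ = 315,260 kg, m_f = 315,260 − 240,000 = 75,260 kg; Δv = 366×9.80665×ln(4.189) = 3589.2×1.4324 ≈ 5141 m/s.
Stage 2: m₀ = 46,960 kg, m_f = 46,960 − 37,800 = 9,160 kg; Δv = 308×9.80665×ln(5.127) = 3020.4×1.6344 ≈ 4937 m/s.
Total Δv = 5141 + 4937 = 10078 m/s.

Δv ≈ 10.1 km/s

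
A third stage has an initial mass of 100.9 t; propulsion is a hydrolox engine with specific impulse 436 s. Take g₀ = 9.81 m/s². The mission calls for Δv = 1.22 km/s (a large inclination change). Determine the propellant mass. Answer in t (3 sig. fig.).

v_e = Isp · g₀ = 436 × 9.81 = 4277.2 m/s.
Using Δv = v_e ln(m₀/m_f): m₀/m_f = exp(Δv / v_e) = exp(1220 / 4277.2) = exp(0.2852) = 1.3301.
m_f = 100.9 / 1.3301 = 75.859 t, so propellant = m₀ − m_f = 100.9 − 75.859 = 25.041 t.

propellant mass ≈ 25.0 t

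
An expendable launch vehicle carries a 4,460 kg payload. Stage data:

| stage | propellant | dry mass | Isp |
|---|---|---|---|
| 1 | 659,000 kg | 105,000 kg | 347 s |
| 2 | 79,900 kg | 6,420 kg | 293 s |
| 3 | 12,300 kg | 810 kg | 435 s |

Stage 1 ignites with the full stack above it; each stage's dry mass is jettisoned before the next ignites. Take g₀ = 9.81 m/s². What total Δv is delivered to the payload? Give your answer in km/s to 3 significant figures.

Ignition mass of stage 1 = 659,000+105,000 + 79,900+6,420 + 12,300+810 + 4,460 = 867,890 kg.
Stage 1: m₀ = 867,890 kg, m_f = 867,890 − 659,000 = 208,890 kg; Δv = 347×9.81×ln(4.155) = 3404.1×1.4243 ≈ 4848 m/s.
Stage 2: m₀ = 103,890 kg, m_f = 103,890 − 79,900 = 23,990 kg; Δv = 293×9.81×ln(4.331) = 2874.3×1.4657 ≈ 4213 m/s.
Stage 3: m₀ = 17,570 kg, m_f = 17,570 − 12,300 = 5,270 kg; Δv = 435×9.81×ln(3.334) = 4267.4×1.2042 ≈ 5139 m/s.
Total Δv = 4848 + 4213 + 5139 = 14200 m/s.

Δv ≈ 14.2 km/s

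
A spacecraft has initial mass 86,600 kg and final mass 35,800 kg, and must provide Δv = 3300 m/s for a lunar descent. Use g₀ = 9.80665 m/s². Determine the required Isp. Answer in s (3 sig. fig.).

ln(m₀/m_f) = ln(86600/35800) = ln(2.419) = 0.8834.
v_e = Δv / ln(m₀/m_f) = 3300 / 0.8834 = 3735.8 m/s.
Isp = v_e / g₀ = 3735.8 / 9.80665 = 380.9 s.

Isp ≈ 381 s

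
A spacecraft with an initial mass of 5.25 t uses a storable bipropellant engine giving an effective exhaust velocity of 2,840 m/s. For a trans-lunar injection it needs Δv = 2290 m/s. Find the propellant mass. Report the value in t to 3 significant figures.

m₀/m_f = exp(Δv / v_e) = exp(2290 / 2840.0) = exp(0.8063) = 2.2397.
m_f = 5.25 / 2.2397 = 2.34406 t, so propellant = m₀ − m_f = 5.25 − 2.34406 = 2.90594 t.

propellant mass ≈ 2.91 t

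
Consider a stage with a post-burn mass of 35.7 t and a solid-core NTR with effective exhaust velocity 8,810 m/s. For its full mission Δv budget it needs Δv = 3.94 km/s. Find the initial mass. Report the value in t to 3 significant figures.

initial mass ≈ 55.8 t

By the Tsiolkovsky rocket equation, m₀/m_f = exp(Δv / v_e) = exp(3940 / 8810.0) = exp(0.4472) = 1.5640.
m₀ = m_f × 1.5640 = 35.7 × 1.5640 = 55.8348 t.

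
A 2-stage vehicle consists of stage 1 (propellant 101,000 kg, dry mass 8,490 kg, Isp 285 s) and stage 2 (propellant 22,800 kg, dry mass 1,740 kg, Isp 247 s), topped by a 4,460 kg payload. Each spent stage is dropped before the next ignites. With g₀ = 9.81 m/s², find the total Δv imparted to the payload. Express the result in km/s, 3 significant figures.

Δv ≈ 7.39 km/s

Ignition mass of stage 1 = 101,000+8,490 + 22,800+1,740 + 4,460 = 138,490 kg.
Stage 1: m₀ = 138,490 kg, m_f = 138,490 − 101,000 = 37,490 kg; Δv = 285×9.81×ln(3.694) = 2795.9×1.3067 ≈ 3653 m/s.
Stage 2: m₀ = 29,000 kg, m_f = 29,000 − 22,800 = 6,200 kg; Δv = 247×9.81×ln(4.677) = 2423.1×1.5427 ≈ 3738 m/s.
Total Δv = 3653 + 3738 = 7391 m/s.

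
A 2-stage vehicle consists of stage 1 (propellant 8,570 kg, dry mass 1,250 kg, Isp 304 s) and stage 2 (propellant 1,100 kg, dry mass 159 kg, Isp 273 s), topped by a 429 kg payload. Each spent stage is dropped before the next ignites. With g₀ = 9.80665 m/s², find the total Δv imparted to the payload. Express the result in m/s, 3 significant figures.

Ignition mass of stage 1 = 8,570+1,250 + 1,100+159 + 429 = 11,508 kg.
Stage 1: m₀ = 11,508 kg, m_f = 11,508 − 8,570 = 2,938 kg; Δv = 304×9.80665×ln(3.917) = 2981.2×1.3653 ≈ 4070 m/s.
Stage 2: m₀ = 1,688 kg, m_f = 1,688 − 1,100 = 588 kg; Δv = 273×9.80665×ln(2.871) = 2677.2×1.0546 ≈ 2823 m/s.
Total Δv = 4070 + 2823 = 6893 m/s.

Δv ≈ 6890 m/s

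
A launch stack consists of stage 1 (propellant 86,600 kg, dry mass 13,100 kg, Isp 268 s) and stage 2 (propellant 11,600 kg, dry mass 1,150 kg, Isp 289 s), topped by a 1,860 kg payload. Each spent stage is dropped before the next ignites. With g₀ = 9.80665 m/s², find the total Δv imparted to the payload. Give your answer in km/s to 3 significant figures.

Δv ≈ 8.20 km/s

Ignition mass of stage 1 = 86,600+13,100 + 11,600+1,150 + 1,860 = 114,310 kg.
Stage 1: m₀ = 114,310 kg, m_f = 114,310 − 86,600 = 27,710 kg; Δv = 268×9.80665×ln(4.125) = 2628.2×1.4171 ≈ 3724 m/s.
Stage 2: m₀ = 14,610 kg, m_f = 14,610 − 11,600 = 3,010 kg; Δv = 289×9.80665×ln(4.854) = 2834.1×1.5798 ≈ 4477 m/s.
Total Δv = 3724 + 4477 = 8201 m/s.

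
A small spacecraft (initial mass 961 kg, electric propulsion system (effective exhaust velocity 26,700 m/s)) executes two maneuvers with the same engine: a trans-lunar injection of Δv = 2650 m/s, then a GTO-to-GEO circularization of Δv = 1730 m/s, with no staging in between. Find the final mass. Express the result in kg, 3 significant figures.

After the first burn: m = 961 × exp(−2650/26700.0) = 961 × 0.90552 = 870.205 kg.
After the second burn: m = 870.205 × exp(−1730/26700.0) = 870.205 × 0.93726 = 815.608 kg.

final mass ≈ 816 kg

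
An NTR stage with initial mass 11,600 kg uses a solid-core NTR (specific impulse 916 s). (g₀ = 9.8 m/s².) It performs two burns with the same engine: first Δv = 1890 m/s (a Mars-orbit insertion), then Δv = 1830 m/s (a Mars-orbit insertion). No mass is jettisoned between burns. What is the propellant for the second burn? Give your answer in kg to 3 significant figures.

v_e = Isp · g₀ = 916 × 9.8 = 8976.8 m/s.
After the first burn: m = 11600 × exp(−1890/8976.8) = 11600 × 0.81014 = 9,397.62 kg.
After the second burn: m = 9,397.62 × exp(−1830/8976.8) = 9,397.62 × 0.81558 = 7,664.51 kg.
Second-burn propellant = 9,397.62 − 7,664.51 = 1,733.11 kg.

propellant for the second burn ≈ 1730 kg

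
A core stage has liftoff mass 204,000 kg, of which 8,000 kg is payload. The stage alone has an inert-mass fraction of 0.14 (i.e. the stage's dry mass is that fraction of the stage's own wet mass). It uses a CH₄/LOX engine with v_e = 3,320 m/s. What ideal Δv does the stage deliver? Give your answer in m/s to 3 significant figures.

Δv ≈ 5810 m/s

Stage wet mass = m₀ − payload = 204,000 − 8,000 = 196,000 kg.
Stage dry mass = ε × stage wet mass = 0.14 × 196,000 = 27,440 kg.
Burnout mass m_f = stage dry + payload = 27,440 + 8,000 = 35,440 kg.
Using Δv = v_e ln(m₀/m_f): Δv = v_e · ln(204,000/35,440) = 3320.0 × ln(5.756) = 3320.0 × 1.7503 ≈ 5811 m/s.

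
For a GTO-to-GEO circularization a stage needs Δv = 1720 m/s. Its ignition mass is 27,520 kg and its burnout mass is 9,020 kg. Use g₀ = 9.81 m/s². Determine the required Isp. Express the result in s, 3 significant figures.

Isp ≈ 157 s

ln(m₀/m_f) = ln(27520/9020) = ln(3.051) = 1.1155.
v_e = Δv / ln(m₀/m_f) = 1720 / 1.1155 = 1542.0 m/s.
Isp = v_e / g₀ = 1542.0 / 9.81 = 157.2 s.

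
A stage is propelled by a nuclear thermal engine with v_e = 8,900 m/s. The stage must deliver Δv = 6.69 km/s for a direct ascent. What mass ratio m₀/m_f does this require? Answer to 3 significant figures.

mass ratio ≈ 2.12

Using Δv = v_e ln(m₀/m_f): m₀/m_f = exp(Δv / v_e) = exp(6690 / 8900.0) = exp(0.7517) = 2.1206.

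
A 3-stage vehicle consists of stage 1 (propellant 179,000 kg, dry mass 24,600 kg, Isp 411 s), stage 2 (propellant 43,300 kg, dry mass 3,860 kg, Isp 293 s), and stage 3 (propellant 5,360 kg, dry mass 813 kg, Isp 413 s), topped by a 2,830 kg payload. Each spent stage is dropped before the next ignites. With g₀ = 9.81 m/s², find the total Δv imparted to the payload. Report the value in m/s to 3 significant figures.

Δv ≈ 12600 m/s

Ignition mass of stage 1 = 179,000+24,600 + 43,300+3,860 + 5,360+813 + 2,830 = 259,763 kg.
Stage 1: m₀ = 259,763 kg, m_f = 259,763 − 179,000 = 80,763 kg; Δv = 411×9.81×ln(3.216) = 4031.9×1.1683 ≈ 4710 m/s.
Stage 2: m₀ = 56,163 kg, m_f = 56,163 − 43,300 = 12,863 kg; Δv = 293×9.81×ln(4.366) = 2874.3×1.4739 ≈ 4236 m/s.
Stage 3: m₀ = 9,003 kg, m_f = 9,003 − 5,360 = 3,643 kg; Δv = 413×9.81×ln(2.471) = 4051.5×0.9048 ≈ 3666 m/s.
Total Δv = 4710 + 4236 + 3666 = 12612 m/s.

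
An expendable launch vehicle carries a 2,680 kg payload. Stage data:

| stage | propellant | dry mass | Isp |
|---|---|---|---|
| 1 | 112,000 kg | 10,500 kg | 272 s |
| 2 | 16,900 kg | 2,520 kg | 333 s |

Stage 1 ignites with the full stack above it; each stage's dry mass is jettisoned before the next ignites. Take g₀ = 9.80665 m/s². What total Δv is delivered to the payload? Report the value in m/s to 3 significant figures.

Δv ≈ 8700 m/s

Ignition mass of stage 1 = 112,000+10,500 + 16,900+2,520 + 2,680 = 144,600 kg.
Stage 1: m₀ = 144,600 kg, m_f = 144,600 − 112,000 = 32,600 kg; Δv = 272×9.80665×ln(4.436) = 2667.4×1.4897 ≈ 3974 m/s.
Stage 2: m₀ = 22,100 kg, m_f = 22,100 − 16,900 = 5,200 kg; Δv = 333×9.80665×ln(4.25) = 3265.6×1.4469 ≈ 4725 m/s.
Total Δv = 3974 + 4725 = 8699 m/s.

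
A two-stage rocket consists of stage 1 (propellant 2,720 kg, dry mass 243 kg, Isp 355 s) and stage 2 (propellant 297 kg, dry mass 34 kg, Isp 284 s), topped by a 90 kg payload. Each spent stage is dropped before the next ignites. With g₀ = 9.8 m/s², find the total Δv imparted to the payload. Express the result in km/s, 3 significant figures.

Δv ≈ 9.07 km/s

Ignition mass of stage 1 = 2,720+243 + 297+34 + 90 = 3,384 kg.
Stage 1: m₀ = 3,384 kg, m_f = 3,384 − 2,720 = 664 kg; Δv = 355×9.8×ln(5.096) = 3479.0×1.6285 ≈ 5666 m/s.
Stage 2: m₀ = 421 kg, m_f = 421 − 297 = 124 kg; Δv = 284×9.8×ln(3.395) = 2783.2×1.2224 ≈ 3402 m/s.
Total Δv = 5666 + 3402 = 9068 m/s.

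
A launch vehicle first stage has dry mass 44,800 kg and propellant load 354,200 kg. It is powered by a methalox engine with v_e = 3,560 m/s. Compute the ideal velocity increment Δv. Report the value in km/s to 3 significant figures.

m₀ = m_dry + m_prop = 44,800 + 354,200 = 399,000 kg.
Using Δv = v_e ln(m₀/m_f): Δv = v_e · ln(m₀/m_f) = 3560.0 × ln(8.906) = 3560.0 × 2.1868 ≈ 7784.8 m/s.

Δv ≈ 7.78 km/s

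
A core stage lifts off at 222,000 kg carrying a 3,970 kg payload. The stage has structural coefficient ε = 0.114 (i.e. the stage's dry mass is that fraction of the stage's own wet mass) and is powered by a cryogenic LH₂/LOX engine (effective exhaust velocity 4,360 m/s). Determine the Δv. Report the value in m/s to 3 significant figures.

Δv ≈ 8900 m/s

Stage wet mass = m₀ − payload = 222,000 − 3,970 = 218,030 kg.
Stage dry mass = ε × stage wet mass = 0.114 × 218,030 = 24,855.4 kg.
Burnout mass m_f = stage dry + payload = 24,855.4 + 3,970 = 28,825.4 kg.
Using Δv = v_e ln(m₀/m_f): Δv = v_e · ln(222,000/28,825.4) = 4360.0 × ln(7.702) = 4360.0 × 2.0414 ≈ 8901 m/s.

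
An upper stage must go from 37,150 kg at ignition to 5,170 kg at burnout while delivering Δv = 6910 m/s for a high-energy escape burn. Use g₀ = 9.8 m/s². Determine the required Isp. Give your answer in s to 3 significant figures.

ln(m₀/m_f) = ln(37150/5170) = ln(7.186) = 1.9721.
v_e = Δv / ln(m₀/m_f) = 6910 / 1.9721 = 3503.9 m/s.
Isp = v_e / g₀ = 3503.9 / 9.8 = 357.5 s.

Isp ≈ 358 s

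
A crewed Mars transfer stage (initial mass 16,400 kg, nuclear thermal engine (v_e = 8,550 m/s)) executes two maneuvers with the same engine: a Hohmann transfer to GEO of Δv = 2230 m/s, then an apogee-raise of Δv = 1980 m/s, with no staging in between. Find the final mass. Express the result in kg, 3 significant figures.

final mass ≈ 10000 kg

After the first burn: m = 16400 × exp(−2230/8550.0) = 16400 × 0.77042 = 12,634.9 kg.
After the second burn: m = 12,634.9 × exp(−1980/8550.0) = 12,634.9 × 0.79328 = 10,023 kg.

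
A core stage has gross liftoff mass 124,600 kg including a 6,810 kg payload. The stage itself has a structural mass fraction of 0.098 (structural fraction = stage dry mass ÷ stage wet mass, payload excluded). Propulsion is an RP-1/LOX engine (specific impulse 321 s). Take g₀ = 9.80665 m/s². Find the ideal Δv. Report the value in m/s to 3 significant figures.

Δv ≈ 6030 m/s

Stage wet mass = m₀ − payload = 124,600 − 6,810 = 117,790 kg.
Stage dry mass = ε × stage wet mass = 0.098 × 117,790 = 11,543.4 kg.
Burnout mass m_f = stage dry + payload = 11,543.4 + 6,810 = 18,353.4 kg.
v_e = Isp · g₀ = 321 × 9.80665 = 3147.9 m/s.
Δv = v_e · ln(124,600/18,353.4) = 3147.9 × ln(6.789) = 3147.9 × 1.9153 ≈ 6029 m/s.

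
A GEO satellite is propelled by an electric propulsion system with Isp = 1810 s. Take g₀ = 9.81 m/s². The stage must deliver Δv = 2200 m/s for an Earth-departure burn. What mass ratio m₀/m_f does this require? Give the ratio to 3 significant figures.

v_e = Isp · g₀ = 1810 × 9.81 = 17756.1 m/s.
From the ideal rocket equation, m₀/m_f = exp(Δv / v_e) = exp(2200 / 17756.1) = exp(0.1239) = 1.1319.

mass ratio ≈ 1.13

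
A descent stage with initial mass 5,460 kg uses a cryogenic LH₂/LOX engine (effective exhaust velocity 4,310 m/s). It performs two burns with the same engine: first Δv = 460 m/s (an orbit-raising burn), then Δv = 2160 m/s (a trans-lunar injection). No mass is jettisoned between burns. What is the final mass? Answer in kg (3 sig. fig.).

final mass ≈ 2970 kg

After the first burn: m = 5460 × exp(−460/4310.0) = 5460 × 0.89877 = 4,907.28 kg.
After the second burn: m = 4,907.28 × exp(−2160/4310.0) = 4,907.28 × 0.60583 = 2,972.98 kg.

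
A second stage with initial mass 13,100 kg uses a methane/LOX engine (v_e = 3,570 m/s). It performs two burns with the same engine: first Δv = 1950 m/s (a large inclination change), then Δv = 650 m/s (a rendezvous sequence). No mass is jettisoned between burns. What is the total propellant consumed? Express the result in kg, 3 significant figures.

total propellant consumed ≈ 6780 kg

After the first burn: m = 13100 × exp(−1950/3570.0) = 13100 × 0.57914 = 7,586.73 kg.
After the second burn: m = 7,586.73 × exp(−650/3570.0) = 7,586.73 × 0.83354 = 6,323.84 kg.
Total propellant = m₀ − m_final = 13100 − 6,323.84 = 6,776.16 kg.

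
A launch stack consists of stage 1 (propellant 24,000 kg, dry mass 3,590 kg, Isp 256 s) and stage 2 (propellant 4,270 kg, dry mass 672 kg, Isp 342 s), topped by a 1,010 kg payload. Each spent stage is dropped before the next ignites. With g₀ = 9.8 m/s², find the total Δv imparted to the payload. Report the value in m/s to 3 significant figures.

Ignition mass of stage 1 = 24,000+3,590 + 4,270+672 + 1,010 = 33,542 kg.
Stage 1: m₀ = 33,542 kg, m_f = 33,542 − 24,000 = 9,542 kg; Δv = 256×9.8×ln(3.515) = 2508.8×1.2571 ≈ 3154 m/s.
Stage 2: m₀ = 5,952 kg, m_f = 5,952 − 4,270 = 1,682 kg; Δv = 342×9.8×ln(3.539) = 3351.6×1.2637 ≈ 4236 m/s.
Total Δv = 3154 + 4236 = 7390 m/s.

Δv ≈ 7390 m/s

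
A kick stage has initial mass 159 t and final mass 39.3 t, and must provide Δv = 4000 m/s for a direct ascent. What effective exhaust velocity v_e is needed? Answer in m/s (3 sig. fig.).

ln(m₀/m_f) = ln(159000/39300) = ln(4.046) = 1.3977.
Rocket equation: v_e = Δv / ln(m₀/m_f) = 4000 / 1.3977 = 2861.9 m/s.

v_e ≈ 2860 m/s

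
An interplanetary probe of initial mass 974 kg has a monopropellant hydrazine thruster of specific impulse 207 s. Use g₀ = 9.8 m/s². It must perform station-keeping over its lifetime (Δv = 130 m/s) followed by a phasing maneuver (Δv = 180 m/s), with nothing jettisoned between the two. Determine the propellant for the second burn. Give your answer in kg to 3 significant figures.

v_e = Isp · g₀ = 207 × 9.8 = 2028.6 m/s.
After the first burn: m = 974 × exp(−130/2028.6) = 974 × 0.93793 = 913.544 kg.
After the second burn: m = 913.544 × exp(−180/2028.6) = 913.544 × 0.91509 = 835.975 kg.
Second-burn propellant = 913.544 − 835.975 = 77.569 kg.

propellant for the second burn ≈ 77.6 kg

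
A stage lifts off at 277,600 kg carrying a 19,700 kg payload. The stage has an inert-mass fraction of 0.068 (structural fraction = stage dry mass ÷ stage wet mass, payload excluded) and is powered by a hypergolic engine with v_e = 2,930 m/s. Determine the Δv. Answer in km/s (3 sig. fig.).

Δv ≈ 5.89 km/s

Stage wet mass = m₀ − payload = 277,600 − 19,700 = 257,900 kg.
Stage dry mass = ε × stage wet mass = 0.068 × 257,900 = 17,537.2 kg.
Burnout mass m_f = stage dry + payload = 17,537.2 + 19,700 = 37,237.2 kg.
By the Tsiolkovsky rocket equation, Δv = v_e · ln(277,600/37,237.2) = 2930.0 × ln(7.455) = 2930.0 × 2.0089 ≈ 5886 m/s.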